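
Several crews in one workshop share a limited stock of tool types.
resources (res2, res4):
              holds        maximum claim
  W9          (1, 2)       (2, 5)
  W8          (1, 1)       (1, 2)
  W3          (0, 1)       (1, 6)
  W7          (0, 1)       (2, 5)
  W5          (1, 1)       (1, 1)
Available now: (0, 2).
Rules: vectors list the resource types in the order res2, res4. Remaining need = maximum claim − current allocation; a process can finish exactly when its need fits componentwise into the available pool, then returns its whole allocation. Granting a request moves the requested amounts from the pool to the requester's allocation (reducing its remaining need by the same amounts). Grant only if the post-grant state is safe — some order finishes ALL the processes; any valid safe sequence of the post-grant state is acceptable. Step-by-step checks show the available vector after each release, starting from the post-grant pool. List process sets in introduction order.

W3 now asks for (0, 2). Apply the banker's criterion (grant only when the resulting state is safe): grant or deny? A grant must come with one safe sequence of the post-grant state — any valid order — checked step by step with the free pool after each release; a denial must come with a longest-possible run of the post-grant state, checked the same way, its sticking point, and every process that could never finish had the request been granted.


DENY: after the grant no complete ordering would exist.
Key observation: no order helps: past W5, W8, the free pool tops out at (2, 2), below what each blocked process needs in res4.
On the post-grant state, W5, W8 is a maximal run — nothing extends it. Step-by-step check:
  pool = (0, 0)
  run W5 (needs (0, 0), free (0, 0)); after release of (1, 1) the pool is (1, 1)
  run W8 (needs (0, 1), free (1, 1)); after release of (1, 1) the pool is (2, 2)
  blocked: W9 wants (1, 3), pool (2, 2) — not enough res4
  blocked: W3 wants (1, 3), pool (2, 2) — not enough res4
  blocked: W7 wants (2, 4), pool (2, 2) — not enough res4
Had the request been granted, W9, W3 and W7 could never finish.


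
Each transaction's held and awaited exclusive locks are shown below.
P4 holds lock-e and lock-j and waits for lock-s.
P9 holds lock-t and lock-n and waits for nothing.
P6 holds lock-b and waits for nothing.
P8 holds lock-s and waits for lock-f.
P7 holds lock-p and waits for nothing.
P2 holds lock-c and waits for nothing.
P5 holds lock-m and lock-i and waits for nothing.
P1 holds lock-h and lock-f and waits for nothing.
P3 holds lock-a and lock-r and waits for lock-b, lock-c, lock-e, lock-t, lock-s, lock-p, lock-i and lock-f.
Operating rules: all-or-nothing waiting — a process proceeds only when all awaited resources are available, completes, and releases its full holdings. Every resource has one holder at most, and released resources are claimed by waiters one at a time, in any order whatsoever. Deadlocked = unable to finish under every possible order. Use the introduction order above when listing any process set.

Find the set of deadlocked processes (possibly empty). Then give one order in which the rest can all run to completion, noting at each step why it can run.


No process is deadlocked.
Key observation: all waits point, directly or indirectly, at processes that can finish, so nothing is permanently blocked.
One completion order for the rest: P2, P1, P8, P5, P4, P6, P7, P9, P3.
Step-by-step check:
  run P2 (it waits on nothing); releases lock-c
  run P1 (it waits on nothing); releases lock-h and lock-f
  P8 waits on lock-f — all released -> runs and releases lock-s
  run P5 (it waits on nothing); releases lock-m and lock-i
  P4 waits on lock-s — all released -> runs and releases lock-e and lock-j
  run P6 (it waits on nothing); releases lock-b
  run P7 (it waits on nothing); releases lock-p
  run P9 (it waits on nothing); releases lock-t and lock-n
  P3 waits on lock-b, lock-c, lock-e, lock-t, lock-s, lock-p, lock-i and lock-f — all released -> runs and releases lock-a and lock-r


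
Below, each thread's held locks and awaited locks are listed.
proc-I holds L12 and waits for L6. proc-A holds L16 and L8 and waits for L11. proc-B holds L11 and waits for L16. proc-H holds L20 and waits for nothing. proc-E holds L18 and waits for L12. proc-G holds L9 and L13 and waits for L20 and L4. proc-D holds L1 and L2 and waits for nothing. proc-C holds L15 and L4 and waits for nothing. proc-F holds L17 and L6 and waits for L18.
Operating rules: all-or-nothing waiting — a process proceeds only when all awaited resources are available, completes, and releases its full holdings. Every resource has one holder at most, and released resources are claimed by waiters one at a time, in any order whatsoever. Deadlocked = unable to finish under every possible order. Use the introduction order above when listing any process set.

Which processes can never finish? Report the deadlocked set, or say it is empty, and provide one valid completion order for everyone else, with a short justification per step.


The deadlocked set is proc-I, proc-A, proc-B, proc-E and proc-F.
Key observation: proc-I -> proc-F -> proc-E -> proc-I is a circular wait — nothing in it can go first; proc-A and proc-B are caught in further circular waits.
A valid finishing order for the others: proc-D, proc-C, proc-H, proc-G.
Walking it through:
  proc-D waits on nothing -> runs at once and releases L1 and L2
  proc-C waits on nothing -> runs at once and releases L15 and L4
  proc-H waits on nothing -> runs at once and releases L20
  proc-G waits on L20 and L4 — all released -> runs and releases L9 and L13


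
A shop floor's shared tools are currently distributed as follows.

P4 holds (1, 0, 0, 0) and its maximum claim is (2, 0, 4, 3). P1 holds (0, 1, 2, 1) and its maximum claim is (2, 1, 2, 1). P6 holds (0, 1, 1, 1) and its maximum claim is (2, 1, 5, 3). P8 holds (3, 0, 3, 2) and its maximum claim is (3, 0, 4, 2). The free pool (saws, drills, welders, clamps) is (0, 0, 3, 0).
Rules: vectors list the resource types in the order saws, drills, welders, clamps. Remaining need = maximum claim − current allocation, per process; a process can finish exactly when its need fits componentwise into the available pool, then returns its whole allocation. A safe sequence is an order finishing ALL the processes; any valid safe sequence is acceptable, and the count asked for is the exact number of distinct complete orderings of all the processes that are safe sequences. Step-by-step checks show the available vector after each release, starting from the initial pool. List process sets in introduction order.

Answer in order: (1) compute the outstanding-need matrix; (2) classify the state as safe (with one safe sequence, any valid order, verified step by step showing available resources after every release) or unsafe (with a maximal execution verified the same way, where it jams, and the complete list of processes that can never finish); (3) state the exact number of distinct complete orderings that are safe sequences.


(1) Remaining need (order saws, drills, welders, clamps):
  P4: (1, 0, 4, 3)
  P1: (2, 0, 0, 0)
  P6: (2, 0, 4, 2)
  P8: (0, 0, 1, 0)
(2) SAFE. One safe sequence: P8, P6, P4, P1.
Key observation: the order's first zero-slack moment is P6 ((2, 0, 4, 2) needed, (3, 0, 6, 2) free — a requested resource with nothing to spare).
Check, step by step:
  pool = (0, 0, 3, 0)
  run P8 (needs (0, 0, 1, 0), free (0, 0, 3, 0)); after release of (3, 0, 3, 2) the pool is (3, 0, 6, 2)
  run P6 (needs (2, 0, 4, 2), free (3, 0, 6, 2)); after release of (0, 1, 1, 1) the pool is (3, 1, 7, 3)
  run P4 (needs (1, 0, 4, 3), free (3, 1, 7, 3)); after release of (1, 0, 0, 0) the pool is (4, 1, 7, 3)
  run P1 (needs (2, 0, 0, 0), free (4, 1, 7, 3)); after release of (0, 1, 2, 1) the pool is (4, 2, 9, 4)
(3) Exactly 4 of the possible complete orderings are safe sequences.


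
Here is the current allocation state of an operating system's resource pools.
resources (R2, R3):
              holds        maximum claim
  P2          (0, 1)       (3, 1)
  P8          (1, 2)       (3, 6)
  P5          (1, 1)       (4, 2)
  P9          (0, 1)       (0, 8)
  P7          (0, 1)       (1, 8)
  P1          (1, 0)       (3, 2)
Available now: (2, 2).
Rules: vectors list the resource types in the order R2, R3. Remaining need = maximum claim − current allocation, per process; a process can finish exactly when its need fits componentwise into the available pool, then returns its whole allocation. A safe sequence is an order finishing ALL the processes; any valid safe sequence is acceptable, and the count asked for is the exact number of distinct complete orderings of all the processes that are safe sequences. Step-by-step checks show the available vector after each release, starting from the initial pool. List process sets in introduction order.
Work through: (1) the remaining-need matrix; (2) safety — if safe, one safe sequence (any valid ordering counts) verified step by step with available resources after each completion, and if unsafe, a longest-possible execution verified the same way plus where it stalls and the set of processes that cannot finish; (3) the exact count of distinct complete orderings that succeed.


(1) Remaining need (order R2, R3):
  P2: (3, 0)
  P8: (2, 4)
  P5: (3, 1)
  P9: (0, 7)
  P7: (1, 7)
  P1: (2, 2)
(2) The state is UNSAFE.
Key observation: after P1, P2, P5, P8 complete, (5, 6) is the best the pool ever gets, yet each leftover process wants more R3.
Going as far as possible: P1, P2, P5, P8; after that, nothing fits. Walking it through:
  pool = (2, 2)
  P1: need (2, 2) fits (2, 2); releases (1, 0), pool now (3, 2)
  P2: need (3, 0) fits (3, 2); releases (0, 1), pool now (3, 3)
  P5: need (3, 1) fits (3, 3); releases (1, 1), pool now (4, 4)
  P8: need (2, 4) fits (4, 4); releases (1, 2), pool now (5, 6)
  P9 cannot run: need (0, 7) vs free (5, 6) (insufficient R3)
  P7 cannot run: need (1, 7) vs free (5, 6) (insufficient R3)
Permanently blocked: P9 and P7.
(3) Exactly 0 of the possible complete orderings are safe sequences.


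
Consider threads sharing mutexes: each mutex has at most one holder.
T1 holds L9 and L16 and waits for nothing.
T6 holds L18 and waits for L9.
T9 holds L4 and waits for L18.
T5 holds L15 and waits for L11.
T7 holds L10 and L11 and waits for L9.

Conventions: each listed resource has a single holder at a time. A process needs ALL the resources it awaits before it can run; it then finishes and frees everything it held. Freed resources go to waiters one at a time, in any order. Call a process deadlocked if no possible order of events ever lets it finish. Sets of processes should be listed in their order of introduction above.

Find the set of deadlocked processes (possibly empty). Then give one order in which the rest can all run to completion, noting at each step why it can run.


Nothing here is deadlocked.
Key observation: no waiting chain loops back on itself — every chain ends at a process that waits on nothing, so everyone eventually runs.
A valid finishing order for the others: T1, T6, T9, T7, T5.
Step-by-step check:
  T1 waits on nothing -> runs at once and releases L9 and L16
  T6: everything it awaited (L9) is free; runs, freeing L18
  T9: everything it awaited (L18) is free; runs, freeing L4
  T7: everything it awaited (L9) is free; runs, freeing L10 and L11
  T5: everything it awaited (L11) is free; runs, freeing L15


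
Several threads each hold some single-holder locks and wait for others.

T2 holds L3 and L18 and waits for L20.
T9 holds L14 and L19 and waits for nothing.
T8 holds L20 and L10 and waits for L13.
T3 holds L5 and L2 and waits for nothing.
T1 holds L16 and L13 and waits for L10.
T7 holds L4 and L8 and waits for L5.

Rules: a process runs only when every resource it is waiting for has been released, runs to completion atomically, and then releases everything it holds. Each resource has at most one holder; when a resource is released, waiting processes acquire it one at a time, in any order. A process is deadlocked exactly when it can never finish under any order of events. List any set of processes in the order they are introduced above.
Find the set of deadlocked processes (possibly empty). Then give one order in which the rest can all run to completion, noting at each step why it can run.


The deadlocked set is T2, T8 and T1.
Key observation: the wait chain closes on itself along T8 -> T1 -> T8; T2 waits into the deadlock from upstream.
A valid finishing order for the others: T3, T7, T9.
Step-by-step check:
  run T3 (it waits on nothing); releases L5 and L2
  T7: everything it awaited (L5) is free; runs, freeing L4 and L8
  run T9 (it waits on nothing); releases L14 and L19


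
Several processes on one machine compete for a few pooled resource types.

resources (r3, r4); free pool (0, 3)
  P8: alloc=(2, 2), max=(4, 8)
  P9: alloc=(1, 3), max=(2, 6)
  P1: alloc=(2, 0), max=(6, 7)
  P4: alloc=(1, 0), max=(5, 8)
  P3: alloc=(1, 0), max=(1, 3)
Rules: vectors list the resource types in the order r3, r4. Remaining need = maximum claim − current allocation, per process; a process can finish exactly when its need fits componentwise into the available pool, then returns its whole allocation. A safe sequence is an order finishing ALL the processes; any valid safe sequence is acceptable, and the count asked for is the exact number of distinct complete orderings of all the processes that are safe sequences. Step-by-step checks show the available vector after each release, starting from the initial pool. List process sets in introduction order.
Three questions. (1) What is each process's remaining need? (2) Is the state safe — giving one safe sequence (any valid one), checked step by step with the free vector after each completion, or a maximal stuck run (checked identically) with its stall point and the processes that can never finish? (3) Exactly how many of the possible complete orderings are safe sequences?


(1) Need matrix, components ordered r3, r4:
  P8: (2, 6)
  P9: (1, 3)
  P1: (4, 7)
  P4: (4, 8)
  P3: (0, 3)
(2) The state is SAFE; one workable sequence: P3, P9, P8, P1, P4.
Key observation: P3 is the earliest step where a requested resource binds exactly: need (0, 3), pool (0, 3) at its turn.
Verifying each step:
  pool = (0, 3)
  P3 needs (0, 3) <= (0, 3) -> finishes; pool += (1, 0) = (1, 3)
  P9 needs (1, 3) <= (1, 3) -> finishes; pool += (1, 3) = (2, 6)
  P8 needs (2, 6) <= (2, 6) -> finishes; pool += (2, 2) = (4, 8)
  P1 needs (4, 7) <= (4, 8) -> finishes; pool += (2, 0) = (6, 8)
  P4 needs (4, 8) <= (6, 8) -> finishes; pool += (1, 0) = (7, 8)
(3) Precisely 2 of the possible complete orderings are safe sequences.


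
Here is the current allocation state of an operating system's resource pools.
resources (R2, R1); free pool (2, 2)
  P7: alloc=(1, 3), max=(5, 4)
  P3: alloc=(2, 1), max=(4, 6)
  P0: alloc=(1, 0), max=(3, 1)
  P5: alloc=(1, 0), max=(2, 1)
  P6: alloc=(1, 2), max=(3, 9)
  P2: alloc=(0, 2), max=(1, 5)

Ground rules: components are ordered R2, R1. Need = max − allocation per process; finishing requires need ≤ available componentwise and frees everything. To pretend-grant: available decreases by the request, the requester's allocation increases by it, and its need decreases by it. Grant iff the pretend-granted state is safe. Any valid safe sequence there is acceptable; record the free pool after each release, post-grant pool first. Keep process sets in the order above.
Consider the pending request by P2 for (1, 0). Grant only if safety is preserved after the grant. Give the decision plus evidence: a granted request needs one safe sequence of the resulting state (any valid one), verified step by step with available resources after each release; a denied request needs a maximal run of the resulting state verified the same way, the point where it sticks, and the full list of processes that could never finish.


DENY. Granting would leave the state unsafe.
Key observation: after P5, P0 the pool peaks at (3, 2), and each blocked process is short somewhere: P7 on R2; P3 on R1; P6 on R1; P2 on R1.
After a pretend grant, a maximal execution: P5, P0 — then nothing else fits. Walking it through:
  pool = (1, 2)
  P5 needs (1, 1) <= (1, 2) -> finishes; pool += (1, 0) = (2, 2)
  P0 needs (2, 1) <= (2, 2) -> finishes; pool += (1, 0) = (3, 2)
  blocked: P7 wants (4, 1), pool (3, 2) — not enough R2
  blocked: P3 wants (2, 5), pool (3, 2) — not enough R1
  blocked: P6 wants (2, 7), pool (3, 2) — not enough R1
  blocked: P2 wants (0, 3), pool (3, 2) — not enough R1
Post-grant, the permanently blocked set is P7, P3, P6 and P2.


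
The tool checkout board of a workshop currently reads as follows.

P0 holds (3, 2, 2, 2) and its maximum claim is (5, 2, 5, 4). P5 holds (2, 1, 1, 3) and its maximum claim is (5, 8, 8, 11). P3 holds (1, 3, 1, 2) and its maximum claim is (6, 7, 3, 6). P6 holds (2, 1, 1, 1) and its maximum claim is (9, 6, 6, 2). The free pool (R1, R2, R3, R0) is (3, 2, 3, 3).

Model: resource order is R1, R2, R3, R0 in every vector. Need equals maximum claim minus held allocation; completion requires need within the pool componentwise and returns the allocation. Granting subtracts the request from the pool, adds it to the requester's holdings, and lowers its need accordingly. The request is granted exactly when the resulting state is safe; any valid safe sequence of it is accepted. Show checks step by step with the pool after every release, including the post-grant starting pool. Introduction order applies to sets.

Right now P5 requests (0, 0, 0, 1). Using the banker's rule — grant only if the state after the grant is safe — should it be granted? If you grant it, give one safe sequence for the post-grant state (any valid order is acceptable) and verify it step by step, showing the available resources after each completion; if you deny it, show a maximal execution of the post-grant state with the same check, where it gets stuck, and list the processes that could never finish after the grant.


GRANT — the state after the grant stays safe, e.g. via P0, P3, P6, P5.
Key observation: the grant leaves (3, 2, 3, 2) free — enough for P0, whose release restarts the cascade.
Verifying the post-grant state step by step:
  pool = (3, 2, 3, 2)
  P0: need (2, 0, 3, 2) fits (3, 2, 3, 2); releases (3, 2, 2, 2), pool now (6, 4, 5, 4)
  P3: need (5, 4, 2, 4) fits (6, 4, 5, 4); releases (1, 3, 1, 2), pool now (7, 7, 6, 6)
  P6: need (7, 5, 5, 1) fits (7, 7, 6, 6); releases (2, 1, 1, 1), pool now (9, 8, 7, 7)
  P5: need (3, 7, 7, 7) fits (9, 8, 7, 7); releases (2, 1, 1, 4), pool now (11, 9, 8, 11)


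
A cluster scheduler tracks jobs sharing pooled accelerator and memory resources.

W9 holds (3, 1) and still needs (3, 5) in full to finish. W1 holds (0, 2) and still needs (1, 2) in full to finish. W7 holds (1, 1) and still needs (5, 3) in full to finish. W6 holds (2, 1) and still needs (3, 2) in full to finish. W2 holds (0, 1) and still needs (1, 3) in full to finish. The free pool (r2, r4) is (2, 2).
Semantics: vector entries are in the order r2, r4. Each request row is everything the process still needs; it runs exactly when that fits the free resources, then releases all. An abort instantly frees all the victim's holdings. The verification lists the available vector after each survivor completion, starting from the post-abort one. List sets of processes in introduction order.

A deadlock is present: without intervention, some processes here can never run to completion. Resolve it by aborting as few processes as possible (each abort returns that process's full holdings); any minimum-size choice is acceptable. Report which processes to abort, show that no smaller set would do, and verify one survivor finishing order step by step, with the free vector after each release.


Abort W6.
Key observation: the deadlocked W9 becomes finishable only because W6 released (2, 1); it completes at step 2 below.
No smaller set exists: with zero aborts the deadlock remains.
The survivors complete as W1, W9, W2, W7. Check, step by step (starting from the post-abort pool):
  pool = (4, 3)
  W1: need (1, 2) fits (4, 3); releases (0, 2), pool now (4, 5)
  W9: need (3, 5) fits (4, 5); releases (3, 1), pool now (7, 6)
  W2: need (1, 3) fits (7, 6); releases (0, 1), pool now (7, 7)
  W7: need (5, 3) fits (7, 7); releases (1, 1), pool now (8, 8)


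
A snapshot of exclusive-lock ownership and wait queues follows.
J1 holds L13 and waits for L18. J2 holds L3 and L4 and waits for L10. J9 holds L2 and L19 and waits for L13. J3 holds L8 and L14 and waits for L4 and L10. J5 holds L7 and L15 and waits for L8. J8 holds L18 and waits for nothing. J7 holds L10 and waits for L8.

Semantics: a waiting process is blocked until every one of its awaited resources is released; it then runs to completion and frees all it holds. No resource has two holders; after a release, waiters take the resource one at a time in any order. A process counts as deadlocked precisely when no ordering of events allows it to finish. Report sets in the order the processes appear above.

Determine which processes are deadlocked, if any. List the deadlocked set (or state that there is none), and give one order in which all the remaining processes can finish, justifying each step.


Deadlocked: J2, J3, J5 and J7.
Key observation: along J2 -> J7 -> J3 -> J2, each member waits on what the next one holds — a deadlock; J5 waits into the deadlock from upstream.
The rest can finish in the order J8, J1, J9.
Step-by-step check:
  J8: no waits; runs immediately, freeing L18
  run J1 (all its waits — L18 — are resolved); releases L13
  run J9 (all its waits — L13 — are resolved); releases L2 and L19


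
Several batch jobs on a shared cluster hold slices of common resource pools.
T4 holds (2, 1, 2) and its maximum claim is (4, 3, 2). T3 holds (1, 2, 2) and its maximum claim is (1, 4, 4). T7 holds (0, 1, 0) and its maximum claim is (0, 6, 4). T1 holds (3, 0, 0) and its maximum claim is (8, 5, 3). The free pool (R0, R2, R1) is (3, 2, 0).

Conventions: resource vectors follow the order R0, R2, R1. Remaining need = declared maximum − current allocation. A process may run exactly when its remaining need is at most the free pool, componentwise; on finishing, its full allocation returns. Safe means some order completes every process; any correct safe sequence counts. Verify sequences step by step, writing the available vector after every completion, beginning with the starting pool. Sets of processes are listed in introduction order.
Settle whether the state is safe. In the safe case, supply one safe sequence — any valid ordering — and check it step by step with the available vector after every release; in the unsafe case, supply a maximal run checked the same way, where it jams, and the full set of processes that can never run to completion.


SAFE, for example via the order T4, T3, T7, T1.
Key observation: T4 is the earliest step where a requested resource binds exactly: need (2, 2, 0), pool (3, 2, 0) at its turn.
Step-by-step check:
  pool = (3, 2, 0)
  T4 needs (2, 2, 0) <= (3, 2, 0) -> finishes; pool += (2, 1, 2) = (5, 3, 2)
  T3 needs (0, 2, 2) <= (5, 3, 2) -> finishes; pool += (1, 2, 2) = (6, 5, 4)
  T7 needs (0, 5, 4) <= (6, 5, 4) -> finishes; pool += (0, 1, 0) = (6, 6, 4)
  T1 needs (5, 5, 3) <= (6, 6, 4) -> finishes; pool += (3, 0, 0) = (9, 6, 4)


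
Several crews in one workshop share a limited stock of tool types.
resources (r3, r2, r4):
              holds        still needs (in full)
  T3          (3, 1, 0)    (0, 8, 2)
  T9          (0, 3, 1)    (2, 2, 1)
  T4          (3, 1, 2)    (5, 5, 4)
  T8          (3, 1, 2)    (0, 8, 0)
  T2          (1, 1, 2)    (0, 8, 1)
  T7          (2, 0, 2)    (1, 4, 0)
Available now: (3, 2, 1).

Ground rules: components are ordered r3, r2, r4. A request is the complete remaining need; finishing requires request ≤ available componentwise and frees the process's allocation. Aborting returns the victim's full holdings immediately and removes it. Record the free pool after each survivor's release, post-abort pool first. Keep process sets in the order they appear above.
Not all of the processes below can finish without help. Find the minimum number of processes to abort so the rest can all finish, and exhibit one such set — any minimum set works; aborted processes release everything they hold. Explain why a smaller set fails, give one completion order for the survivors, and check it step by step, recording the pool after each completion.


Minimum abort set: T3 and T8.
Key observation: aborting T3 and T8 returns (6, 2, 2), and T2 — hopeless before — runs at step 3 with the returned capacity in the pool.
No one abort is enough; case by case: T3 alone leaves T8 blocked (short on r2); T9 alone leaves T3 blocked (short on r2); T4 alone leaves T3 blocked (short on r2); T8 alone leaves T3 blocked (short on r2); T2 alone leaves T3 blocked (short on r2); T7 alone leaves T3 blocked (short on r2).
Survivors finish in the order: T9, T4, T2, T7. Walking it through (pool after the aborts first):
  pool = (9, 4, 3)
  T9 needs (2, 2, 1) <= (9, 4, 3) -> finishes; pool += (0, 3, 1) = (9, 7, 4)
  T4 needs (5, 5, 4) <= (9, 7, 4) -> finishes; pool += (3, 1, 2) = (12, 8, 6)
  T2 needs (0, 8, 1) <= (12, 8, 6) -> finishes; pool += (1, 1, 2) = (13, 9, 8)
  T7 needs (1, 4, 0) <= (13, 9, 8) -> finishes; pool += (2, 0, 2) = (15, 9, 10)


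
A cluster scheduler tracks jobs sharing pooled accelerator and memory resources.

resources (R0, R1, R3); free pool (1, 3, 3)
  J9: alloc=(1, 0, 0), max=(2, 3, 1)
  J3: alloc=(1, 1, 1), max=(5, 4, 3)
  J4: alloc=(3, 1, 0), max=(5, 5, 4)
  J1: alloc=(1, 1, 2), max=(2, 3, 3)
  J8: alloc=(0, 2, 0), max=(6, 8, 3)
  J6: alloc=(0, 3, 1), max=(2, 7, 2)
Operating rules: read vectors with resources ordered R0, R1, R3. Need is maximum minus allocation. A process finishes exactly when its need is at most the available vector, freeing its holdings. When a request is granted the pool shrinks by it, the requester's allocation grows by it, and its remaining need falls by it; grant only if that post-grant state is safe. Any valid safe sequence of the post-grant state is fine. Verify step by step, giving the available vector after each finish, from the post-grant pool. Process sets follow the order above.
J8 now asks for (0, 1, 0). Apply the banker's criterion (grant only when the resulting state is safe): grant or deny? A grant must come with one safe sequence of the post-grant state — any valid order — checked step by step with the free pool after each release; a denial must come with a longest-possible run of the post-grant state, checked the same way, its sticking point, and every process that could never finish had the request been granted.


DENY: after the grant no complete ordering would exist.
Key observation: after J1, J9 the pool peaks at (3, 3, 5), and each blocked process is short somewhere: J3 on R0; J4 on R1; J8 on R0, R1; J6 on R1.
On the post-grant state, J1, J9 is a maximal run — nothing extends it. Walking it through:
  pool = (1, 2, 3)
  J1: need (1, 2, 1) fits (1, 2, 3); releases (1, 1, 2), pool now (2, 3, 5)
  J9: need (1, 3, 1) fits (2, 3, 5); releases (1, 0, 0), pool now (3, 3, 5)
  J3 still needs (4, 3, 2) but only (3, 3, 5) is free — short on R0
  J4 still needs (2, 4, 4) but only (3, 3, 5) is free — short on R1
  J8 still needs (6, 5, 3) but only (3, 3, 5) is free — short on R0 and R1
  J6 still needs (2, 4, 1) but only (3, 3, 5) is free — short on R1
Post-grant, the permanently blocked set is J3, J4, J8 and J6.


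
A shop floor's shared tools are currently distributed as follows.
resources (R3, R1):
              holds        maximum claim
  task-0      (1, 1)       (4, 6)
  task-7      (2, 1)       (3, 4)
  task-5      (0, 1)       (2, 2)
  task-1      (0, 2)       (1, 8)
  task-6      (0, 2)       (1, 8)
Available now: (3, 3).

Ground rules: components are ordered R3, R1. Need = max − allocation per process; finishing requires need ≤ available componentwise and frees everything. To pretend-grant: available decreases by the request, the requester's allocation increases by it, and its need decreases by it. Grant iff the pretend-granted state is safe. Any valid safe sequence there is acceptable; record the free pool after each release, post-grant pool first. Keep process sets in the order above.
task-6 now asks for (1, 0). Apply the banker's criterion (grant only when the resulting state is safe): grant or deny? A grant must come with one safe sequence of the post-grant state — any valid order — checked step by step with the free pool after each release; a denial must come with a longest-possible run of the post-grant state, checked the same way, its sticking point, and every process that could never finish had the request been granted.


GRANT: granting preserves safety; a valid post-grant sequence is task-7, task-5, task-0, task-1, task-6.
Key observation: after the grant the pool drops to (2, 3), which still lets task-7 finish first and unwind the rest.
Check on the post-grant state, step by step:
  pool = (2, 3)
  task-7: need (1, 3) fits (2, 3); releases (2, 1), pool now (4, 4)
  task-5: need (2, 1) fits (4, 4); releases (0, 1), pool now (4, 5)
  task-0: need (3, 5) fits (4, 5); releases (1, 1), pool now (5, 6)
  task-1: need (1, 6) fits (5, 6); releases (0, 2), pool now (5, 8)
  task-6: need (0, 6) fits (5, 8); releases (1, 2), pool now (6, 10)


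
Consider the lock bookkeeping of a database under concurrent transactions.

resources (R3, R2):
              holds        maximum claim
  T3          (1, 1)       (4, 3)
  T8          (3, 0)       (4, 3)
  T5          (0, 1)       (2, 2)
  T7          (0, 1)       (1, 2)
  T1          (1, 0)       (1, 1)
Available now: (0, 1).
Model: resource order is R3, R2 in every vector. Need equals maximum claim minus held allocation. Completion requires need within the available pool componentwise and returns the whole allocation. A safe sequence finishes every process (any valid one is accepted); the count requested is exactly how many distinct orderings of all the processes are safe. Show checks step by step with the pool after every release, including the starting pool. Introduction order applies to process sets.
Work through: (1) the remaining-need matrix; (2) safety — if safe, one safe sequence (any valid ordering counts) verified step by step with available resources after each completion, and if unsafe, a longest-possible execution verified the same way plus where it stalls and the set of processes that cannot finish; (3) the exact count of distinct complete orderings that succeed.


(1) Remaining need (order R3, R2):
  T3: (3, 2)
  T8: (1, 3)
  T5: (2, 1)
  T7: (1, 1)
  T1: (0, 1)
(2) UNSAFE — no complete ordering exists.
Key observation: after T1, T7 the pool peaks at (1, 2), and each blocked process is short somewhere: T3 on R3; T8 on R2; T5 on R3.
The run T1, T7 cannot be extended any further. Walking it through:
  pool = (0, 1)
  T1: need (0, 1) fits (0, 1); releases (1, 0), pool now (1, 1)
  T7: need (1, 1) fits (1, 1); releases (0, 1), pool now (1, 2)
  blocked: T3 wants (3, 2), pool (1, 2) — not enough R3
  blocked: T8 wants (1, 3), pool (1, 2) — not enough R2
  blocked: T5 wants (2, 1), pool (1, 2) — not enough R3
Permanently blocked: T3, T8 and T5.
(3) The exact count: 0 of the possible complete orderings are safe sequences.


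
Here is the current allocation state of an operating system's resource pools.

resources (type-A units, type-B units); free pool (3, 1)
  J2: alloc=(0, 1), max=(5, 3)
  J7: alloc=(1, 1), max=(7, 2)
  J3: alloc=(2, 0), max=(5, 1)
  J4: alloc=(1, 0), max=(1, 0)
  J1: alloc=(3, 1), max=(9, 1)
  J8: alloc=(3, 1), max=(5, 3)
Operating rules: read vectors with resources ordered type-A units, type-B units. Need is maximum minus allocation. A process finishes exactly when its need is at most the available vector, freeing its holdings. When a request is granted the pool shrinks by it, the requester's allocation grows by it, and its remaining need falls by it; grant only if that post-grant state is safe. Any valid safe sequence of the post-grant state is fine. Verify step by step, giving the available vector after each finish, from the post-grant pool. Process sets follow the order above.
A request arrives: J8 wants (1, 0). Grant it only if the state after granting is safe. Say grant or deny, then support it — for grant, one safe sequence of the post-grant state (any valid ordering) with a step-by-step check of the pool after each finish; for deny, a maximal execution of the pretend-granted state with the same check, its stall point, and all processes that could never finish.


DENY: after the grant no complete ordering would exist.
Key observation: after J4, J3 the pool peaks at (5, 1), and each blocked process is short somewhere: J2 on type-B units; J7 on type-A units; J1 on type-A units; J8 on type-B units.
Pretend the grant happened; the run J4, J3 goes as far as possible. Check, step by step:
  pool = (2, 1)
  J4 needs (0, 0) <= (2, 1) -> finishes; pool += (1, 0) = (3, 1)
  J3 needs (3, 1) <= (3, 1) -> finishes; pool += (2, 0) = (5, 1)
  blocked: J2 wants (5, 2), pool (5, 1) — not enough type-B units
  blocked: J7 wants (6, 1), pool (5, 1) — not enough type-A units
  blocked: J1 wants (6, 0), pool (5, 1) — not enough type-A units
  blocked: J8 wants (1, 2), pool (5, 1) — not enough type-B units
Processes that could never finish after the grant: J2, J7, J1 and J8.


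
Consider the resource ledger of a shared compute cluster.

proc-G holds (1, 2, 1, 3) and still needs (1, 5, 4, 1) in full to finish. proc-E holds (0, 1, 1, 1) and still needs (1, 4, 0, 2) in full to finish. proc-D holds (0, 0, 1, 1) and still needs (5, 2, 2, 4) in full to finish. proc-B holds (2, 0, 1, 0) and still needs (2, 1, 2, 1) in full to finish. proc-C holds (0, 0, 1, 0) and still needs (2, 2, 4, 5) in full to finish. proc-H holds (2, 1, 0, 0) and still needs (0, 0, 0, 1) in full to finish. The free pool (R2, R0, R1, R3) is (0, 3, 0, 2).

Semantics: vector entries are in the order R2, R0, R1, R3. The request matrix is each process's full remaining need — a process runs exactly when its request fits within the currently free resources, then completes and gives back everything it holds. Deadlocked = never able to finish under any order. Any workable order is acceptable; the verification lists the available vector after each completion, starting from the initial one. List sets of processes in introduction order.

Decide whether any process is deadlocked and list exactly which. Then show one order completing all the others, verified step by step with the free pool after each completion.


Deadlocked set: proc-G, proc-D, proc-B and proc-C.
Key observation: proc-H, proc-E can finish, but then (2, 5, 1, 3) is all there is, and the blocked group's R1 demands exceed it.
A valid finishing order for the others: proc-H, proc-E. Check, step by step:
  pool = (0, 3, 0, 2)
  run proc-H (needs (0, 0, 0, 1), free (0, 3, 0, 2)); after release of (2, 1, 0, 0) the pool is (2, 4, 0, 2)
  run proc-E (needs (1, 4, 0, 2), free (2, 4, 0, 2)); after release of (0, 1, 1, 1) the pool is (2, 5, 1, 3)
The blocked processes can never fit:
  blocked: proc-G wants (1, 5, 4, 1), pool (2, 5, 1, 3) — not enough R1
  blocked: proc-D wants (5, 2, 2, 4), pool (2, 5, 1, 3) — not enough R2, R1 and R3
  blocked: proc-B wants (2, 1, 2, 1), pool (2, 5, 1, 3) — not enough R1
  blocked: proc-C wants (2, 2, 4, 5), pool (2, 5, 1, 3) — not enough R1 and R3


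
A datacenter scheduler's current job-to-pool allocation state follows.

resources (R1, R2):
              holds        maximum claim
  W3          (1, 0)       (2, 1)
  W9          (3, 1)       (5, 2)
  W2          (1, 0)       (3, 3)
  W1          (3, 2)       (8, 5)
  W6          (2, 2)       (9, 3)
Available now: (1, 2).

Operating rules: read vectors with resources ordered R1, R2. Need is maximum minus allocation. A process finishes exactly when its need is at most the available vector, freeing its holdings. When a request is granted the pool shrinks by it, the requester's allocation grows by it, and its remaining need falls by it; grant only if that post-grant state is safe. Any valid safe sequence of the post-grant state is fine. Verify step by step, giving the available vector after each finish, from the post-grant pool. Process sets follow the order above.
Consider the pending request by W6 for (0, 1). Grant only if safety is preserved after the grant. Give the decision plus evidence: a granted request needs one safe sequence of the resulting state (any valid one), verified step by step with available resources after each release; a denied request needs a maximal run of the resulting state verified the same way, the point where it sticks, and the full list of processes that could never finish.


DENY — the pretend-granted state is unsafe.
Key observation: after W3, W9 the pool peaks at (5, 2), and each blocked process is short somewhere: W2 on R2; W1 on R2; W6 on R1.
Pretend the grant happened; the run W3, W9 goes as far as possible. Verifying each step:
  pool = (1, 1)
  run W3 (needs (1, 1), free (1, 1)); after release of (1, 0) the pool is (2, 1)
  run W9 (needs (2, 1), free (2, 1)); after release of (3, 1) the pool is (5, 2)
  W2 still needs (2, 3) but only (5, 2) is free — short on R2
  W1 still needs (5, 3) but only (5, 2) is free — short on R2
  W6 still needs (7, 0) but only (5, 2) is free — short on R1
Processes that could never finish after the grant: W2, W1 and W6.


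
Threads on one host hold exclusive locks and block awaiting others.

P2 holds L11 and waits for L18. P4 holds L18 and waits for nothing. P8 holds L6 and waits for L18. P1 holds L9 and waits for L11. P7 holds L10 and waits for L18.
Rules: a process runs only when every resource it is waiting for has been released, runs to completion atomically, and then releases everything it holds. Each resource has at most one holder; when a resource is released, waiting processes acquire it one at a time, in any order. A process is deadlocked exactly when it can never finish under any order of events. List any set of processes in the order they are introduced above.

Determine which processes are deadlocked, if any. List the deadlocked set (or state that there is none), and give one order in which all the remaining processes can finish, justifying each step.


The deadlocked set is empty.
Key observation: every chain of waits terminates; starting from the processes that wait on nothing, all the rest unlock in turn.
The rest can finish in the order P4, P8, P7, P2, P1.
Check, step by step:
  P4: no waits; runs immediately, freeing L18
  P8 waits on L18 — all released -> runs and releases L6
  P7 waits on L18 — all released -> runs and releases L10
  P2 waits on L18 — all released -> runs and releases L11
  P1 waits on L11 — all released -> runs and releases L9


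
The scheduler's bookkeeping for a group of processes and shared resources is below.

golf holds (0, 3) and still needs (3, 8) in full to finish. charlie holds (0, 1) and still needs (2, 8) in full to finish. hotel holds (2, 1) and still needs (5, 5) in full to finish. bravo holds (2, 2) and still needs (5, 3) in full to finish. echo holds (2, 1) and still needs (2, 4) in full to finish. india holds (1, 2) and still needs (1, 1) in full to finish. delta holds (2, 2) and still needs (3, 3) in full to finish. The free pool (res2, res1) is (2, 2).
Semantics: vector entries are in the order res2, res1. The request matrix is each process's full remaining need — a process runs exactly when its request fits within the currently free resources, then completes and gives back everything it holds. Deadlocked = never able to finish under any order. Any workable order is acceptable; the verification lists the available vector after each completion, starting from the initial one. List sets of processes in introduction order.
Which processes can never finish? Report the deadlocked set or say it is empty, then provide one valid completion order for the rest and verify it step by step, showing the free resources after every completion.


Nothing here is deadlocked.
Key observation: the pool covers india at once, and every later process fits after earlier releases.
One completion order for the rest: india, echo, bravo, hotel, delta, charlie, golf. Check, step by step:
  pool = (2, 2)
  india needs (1, 1) <= (2, 2) -> finishes; pool += (1, 2) = (3, 4)
  echo needs (2, 4) <= (3, 4) -> finishes; pool += (2, 1) = (5, 5)
  bravo needs (5, 3) <= (5, 5) -> finishes; pool += (2, 2) = (7, 7)
  hotel needs (5, 5) <= (7, 7) -> finishes; pool += (2, 1) = (9, 8)
  delta needs (3, 3) <= (9, 8) -> finishes; pool += (2, 2) = (11, 10)
  charlie needs (2, 8) <= (11, 10) -> finishes; pool += (0, 1) = (11, 11)
  golf needs (3, 8) <= (11, 11) -> finishes; pool += (0, 3) = (11, 14)
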